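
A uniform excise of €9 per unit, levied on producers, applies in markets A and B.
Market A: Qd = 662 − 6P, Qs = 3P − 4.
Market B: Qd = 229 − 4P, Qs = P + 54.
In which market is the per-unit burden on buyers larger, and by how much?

Market A, by €1.2.

Market A: pre-tax P* = €74, Q* = 218; post-tax Q = 200; per-unit burden on buyers = €3.
Market B: pre-tax P* = €35, Q* = 89; post-tax Q = 81.8; per-unit burden on buyers = €1.8.
Difference: €3 vs €1.8 → market A is larger by €1.2.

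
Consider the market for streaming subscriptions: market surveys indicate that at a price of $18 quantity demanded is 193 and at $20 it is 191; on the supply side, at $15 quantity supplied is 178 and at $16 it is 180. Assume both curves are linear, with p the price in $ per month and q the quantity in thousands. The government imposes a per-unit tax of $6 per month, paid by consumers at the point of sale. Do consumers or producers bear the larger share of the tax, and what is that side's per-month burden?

Consumers bear the larger share: $4 per month.

Demand slope: (191 − 193)/(20 − 18) = -1, so qd = 211 − p.
Supply slope: (180 − 178)/(16 − 15) = 2, so qs = 2p + 148.
Without the tax, 211 − p = 2p + 148 gives 3p = 63, so p* = $21 and q* = 190.
With the tax collected from consumers, demand (in seller-price terms) shifts: qd = 211 − (p + 6).
Solving gives q = 186 with consumers paying $25 and producers receiving $19 (the $6 wedge).
Per-month burden: consumers $4, producers $2.
Consumers take the larger share because demand is less price-elastic here (demand slope 1 vs supply slope 2).
The less price-elastic side of the market bears the larger share of a per-unit tax.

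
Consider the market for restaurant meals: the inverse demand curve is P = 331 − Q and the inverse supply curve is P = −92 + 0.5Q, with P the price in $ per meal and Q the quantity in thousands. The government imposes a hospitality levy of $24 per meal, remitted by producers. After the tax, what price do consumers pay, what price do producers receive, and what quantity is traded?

Inverting to Q(P) form: Qd = 331 − P; Qs = 2P + 184.
Before the tax: set 331 − P = 2P + 184 → P* = $49, Q* = 282.
With the tax collected from producers, supply shifts: Qs = 2(P − 24) + 184.
Solving gives Q = 266 with consumers paying $65 and producers receiving $41 (the $24 wedge).

Consumers pay $65; producers receive $41; quantity = 266.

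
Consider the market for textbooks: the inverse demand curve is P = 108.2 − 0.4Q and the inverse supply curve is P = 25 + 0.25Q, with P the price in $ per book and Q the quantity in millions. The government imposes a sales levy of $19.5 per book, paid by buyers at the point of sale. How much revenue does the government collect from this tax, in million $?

Inverting to Q(P) form: Qd = 270.5 − 2.5P; Qs = 4P − 100.
Without the tax, 270.5 − 2.5P = 4P − 100 gives 6.5P = 370.5, so P* = $57 and Q* = 128.
With the tax collected from buyers, demand (in seller-price terms) shifts: Qd = 270.5 − 2.5(P + 19.5).
Solving gives Q = 98 with buyers paying $69 and sellers receiving $49.5 (the $19.5 wedge).
Revenue = t · Q = 19.5 · 98 = $1911.

Tax revenue = $1911 million.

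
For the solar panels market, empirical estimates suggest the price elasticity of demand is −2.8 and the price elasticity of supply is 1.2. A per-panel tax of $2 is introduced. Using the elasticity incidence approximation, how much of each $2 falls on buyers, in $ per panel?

Incidence ratio: buyers' share ≈ εs / (εs + |εd|) = 1.2 / (1.2 + 2.8) = 0.3.
So buyers bear ≈ 0.3 × $2 = $0.6; suppliers bear $1.4.

Buyers bear ≈ $0.6 per panel.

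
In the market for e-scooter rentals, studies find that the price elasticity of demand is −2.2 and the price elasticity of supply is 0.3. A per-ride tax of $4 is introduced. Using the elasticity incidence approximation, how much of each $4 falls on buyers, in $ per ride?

Buyers bear ≈ $0.48 per ride.

Incidence ratio: buyers' share ≈ εs / (εs + |εd|) = 0.3 / (0.3 + 2.2) = 0.12.
So buyers bear ≈ 0.12 × $4 = $0.48; sellers bear $3.52.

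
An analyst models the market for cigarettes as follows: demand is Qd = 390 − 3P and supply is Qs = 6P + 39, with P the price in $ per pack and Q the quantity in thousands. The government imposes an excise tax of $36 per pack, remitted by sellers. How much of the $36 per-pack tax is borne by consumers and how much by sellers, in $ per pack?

Consumers bear $24 per pack; sellers bear $12 per pack.

Without the tax, 390 − 3P = 6P + 39 gives 9P = 351, so P* = $39 and Q* = 273.
With the tax collected from sellers, supply shifts: Qs = 6(P − 36) + 39.
Solving gives Q = 201 with consumers paying $63 and sellers receiving $27 (the $36 wedge).
Burden on consumers: $24; on sellers: $12. (They sum to $36.)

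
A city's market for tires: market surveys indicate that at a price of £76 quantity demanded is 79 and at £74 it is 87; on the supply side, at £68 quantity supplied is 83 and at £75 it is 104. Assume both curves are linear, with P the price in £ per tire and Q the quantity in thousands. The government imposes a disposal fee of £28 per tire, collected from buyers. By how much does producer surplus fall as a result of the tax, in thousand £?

Demand slope: (87 − 79)/(74 − 76) = -4, so Qd = 383 − 4P.
Supply slope: (104 − 83)/(75 − 68) = 3, so Qs = 3P − 121.
Without the tax, 383 − 4P = 3P − 121 gives 7P = 504, so P* = £72 and Q* = 95.
With the tax collected from buyers, demand (in seller-price terms) shifts: Qd = 383 − 4(P + 28).
New equilibrium: buyers pay £84, producers receive £56, Q = 47. (Wedge: Pb − Ps = 28.)
ΔPS is the trapezoid between Q = 47 and Q = 95 of height £16: ½ · (95 + 47) · 16 = £1136.

Producer surplus falls by £1136 thousand.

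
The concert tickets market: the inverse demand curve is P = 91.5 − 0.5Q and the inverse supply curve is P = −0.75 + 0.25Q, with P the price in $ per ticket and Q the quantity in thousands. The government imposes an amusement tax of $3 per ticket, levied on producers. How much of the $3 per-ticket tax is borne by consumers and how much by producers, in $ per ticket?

Inverting to Q(P) form: Qd = 183 − 2P; Qs = 4P + 3.
Without the tax, 183 − 2P = 4P + 3 gives 6P = 180, so P* = $30 and Q* = 123.
With the tax collected from producers, supply shifts: Qs = 4(P − 3) + 3.
New equilibrium: consumers pay $32, producers receive $29, Q = 119. (Wedge: Pb − Ps = 3.)
Burden on consumers: $2; on producers: $1. (They sum to $3.)

Consumers bear $2 per ticket; producers bear $1 per ticket.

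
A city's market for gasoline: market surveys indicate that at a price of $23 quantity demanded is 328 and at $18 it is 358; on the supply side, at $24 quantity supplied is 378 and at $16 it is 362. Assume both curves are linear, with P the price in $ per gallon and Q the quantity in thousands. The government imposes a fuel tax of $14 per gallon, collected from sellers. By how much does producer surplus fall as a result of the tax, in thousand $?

Producer surplus falls by $3711.75 thousand.

Demand slope: (358 − 328)/(18 − 23) = -6, so Qd = 466 − 6P.
Supply slope: (362 − 378)/(16 − 24) = 2, so Qs = 2P + 330.
Before the tax: set 466 − 6P = 2P + 330 → P* = $17, Q* = 364.
With the tax collected from sellers, supply shifts: Qs = 2(P − 14) + 330.
New equilibrium: buyers pay $20.5, sellers receive $6.5, Q = 343. (Wedge: Pb − Ps = 14.)
ΔPS is the trapezoid between Q = 343 and Q = 364 of height $10.5: ½ · (364 + 343) · 10.5 = $3711.75.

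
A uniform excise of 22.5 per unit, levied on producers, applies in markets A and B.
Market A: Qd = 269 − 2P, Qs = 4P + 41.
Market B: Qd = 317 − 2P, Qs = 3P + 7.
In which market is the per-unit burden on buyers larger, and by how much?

Market A, by 1.5.

Market A: pre-tax P* = 38, Q* = 193; post-tax Q = 163; per-unit burden on buyers = 15.
Market B: pre-tax P* = 62, Q* = 193; post-tax Q = 166; per-unit burden on buyers = 13.5.
Difference: 15 vs 13.5 → market A is larger by 1.5.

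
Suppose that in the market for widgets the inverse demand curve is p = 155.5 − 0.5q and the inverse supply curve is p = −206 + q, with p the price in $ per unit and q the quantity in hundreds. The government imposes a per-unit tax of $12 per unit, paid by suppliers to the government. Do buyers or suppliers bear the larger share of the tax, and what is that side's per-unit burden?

Inverting to q(p) form: qd = 311 − 2p; qs = p + 206.
Before the tax: set 311 − 2p = p + 206 → p* = $35, q* = 241.
With the tax collected from suppliers, supply shifts: qs = (p − 12) + 206.
New equilibrium: buyers pay $39, suppliers receive $27, q = 233. (Wedge: pb − ps = 12.)
Per-unit burden: buyers $4, suppliers $8.
Suppliers take the larger share because supply is less price-elastic here (demand slope 2 vs supply slope 1).
The less price-elastic side of the market bears the larger share of a per-unit tax.

Suppliers bear the larger share: $8 per unit.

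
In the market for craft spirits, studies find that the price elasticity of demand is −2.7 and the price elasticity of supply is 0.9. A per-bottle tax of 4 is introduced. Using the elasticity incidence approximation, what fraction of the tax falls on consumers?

Consumers' share ≈ 0.25.

Incidence ratio: consumers' share ≈ εs / (εs + |εd|) = 0.9 / (0.9 + 2.7) = 0.25.
Supply is the less elastic side, so consumers bear the smaller share.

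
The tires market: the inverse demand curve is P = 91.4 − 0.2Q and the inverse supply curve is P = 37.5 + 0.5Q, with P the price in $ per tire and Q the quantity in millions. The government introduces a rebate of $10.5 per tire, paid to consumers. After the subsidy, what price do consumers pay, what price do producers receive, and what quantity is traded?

Consumers pay $73; producers receive $83.5; quantity = 92.

Rewrite in direct form: Qd = 457 − 5P and Qs = 2P − 75.
Without the subsidy, 457 − 5P = 2P − 75 gives 7P = 532, so P* = $76 and Q* = 77.
With a per-unit subsidy paid to consumers, each effectively pays P − 10.5, so demand becomes Qd = 457 − 5(P − 10.5).
New equilibrium: consumers pay $73, producers receive $83.5, Q = 92. (Wedge: Pb − Ps = −10.5.)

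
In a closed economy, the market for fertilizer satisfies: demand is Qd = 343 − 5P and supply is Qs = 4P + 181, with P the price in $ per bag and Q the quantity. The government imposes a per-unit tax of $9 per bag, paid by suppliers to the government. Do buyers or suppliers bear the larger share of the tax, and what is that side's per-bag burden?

Suppliers bear the larger share: $5 per bag.

Without the tax, 343 − 5P = 4P + 181 gives 9P = 162, so P* = $18 and Q* = 253.
With the tax collected from suppliers, supply shifts: Qs = 4(P − 9) + 181.
New equilibrium: buyers pay $22, suppliers receive $13, Q = 233. (Wedge: Pb − Ps = 9.)
Per-bag burden: buyers $4, suppliers $5.
Suppliers take the larger share because supply is less price-elastic here (demand slope 5 vs supply slope 4).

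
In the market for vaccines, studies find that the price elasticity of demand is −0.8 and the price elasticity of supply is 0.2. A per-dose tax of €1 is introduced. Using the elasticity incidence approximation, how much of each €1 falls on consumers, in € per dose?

Consumers bear ≈ €0.2 per dose.

Incidence ratio: consumers' share ≈ εs / (εs + |εd|) = 0.2 / (0.2 + 0.8) = 0.2.
So consumers bear ≈ 0.2 × €1 = €0.2; producers bear €0.8.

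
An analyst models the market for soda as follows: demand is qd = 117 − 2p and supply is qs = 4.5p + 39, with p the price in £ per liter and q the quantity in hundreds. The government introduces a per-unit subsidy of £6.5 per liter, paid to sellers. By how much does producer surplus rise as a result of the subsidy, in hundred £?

Producer surplus rises by £195 hundred.

Before the subsidy: set 117 − 2p = 4.5p + 39 → p* = £12, q* = 93.
With a per-unit subsidy paid to sellers, each receives p + 6.5 per unit sold, so supply becomes qs = 4.5(p + 6.5) + 39.
New equilibrium: consumers pay £7.5, sellers receive £14, q = 102. (Wedge: pb − ps = −6.5.)
ΔPS is the trapezoid between Q = 102 and Q = 93 of height £2: ½ · (93 + 102) · 2 = £195.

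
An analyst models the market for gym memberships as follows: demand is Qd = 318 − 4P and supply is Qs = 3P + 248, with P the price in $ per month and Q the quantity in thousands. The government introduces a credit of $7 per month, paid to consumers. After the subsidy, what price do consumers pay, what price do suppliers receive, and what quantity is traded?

Before the subsidy: set 318 − 4P = 3P + 248 → P* = $10, Q* = 278.
With a per-unit subsidy paid to consumers, each effectively pays P − 7, so demand becomes Qd = 318 − 4(P − 7).
Solving gives Q = 290 with consumers paying $7 and suppliers receiving $14 (the $7 wedge).

Consumers pay $7; suppliers receive $14; quantity = 290.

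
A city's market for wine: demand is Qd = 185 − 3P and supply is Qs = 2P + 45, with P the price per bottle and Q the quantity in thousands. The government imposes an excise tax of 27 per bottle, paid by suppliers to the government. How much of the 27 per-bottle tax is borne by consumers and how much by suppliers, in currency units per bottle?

Consumers bear 10.8 per bottle; suppliers bear 16.2 per bottle.

Without the tax, 185 − 3P = 2P + 45 gives 5P = 140, so P* = 28 and Q* = 101.
With the tax collected from suppliers, supply shifts: Qs = 2(P − 27) + 45.
Solving gives Q = 68.6 with consumers paying 38.8 and suppliers receiving 11.8 (the 27 wedge).
Burden on consumers: 10.8; on suppliers: 16.2. (They sum to 27.)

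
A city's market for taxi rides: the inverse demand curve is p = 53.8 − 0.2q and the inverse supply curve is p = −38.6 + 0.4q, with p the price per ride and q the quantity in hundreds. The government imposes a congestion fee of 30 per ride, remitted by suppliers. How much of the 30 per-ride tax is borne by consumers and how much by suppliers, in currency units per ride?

Inverting to q(p) form: qd = 269 − 5p; qs = 2.5p + 96.5.
Without the tax, 269 − 5p = 2.5p + 96.5 gives 7.5p = 172.5, so p* = 23 and q* = 154.
With the tax collected from suppliers, supply shifts: qs = 2.5(p − 30) + 96.5.
New equilibrium: consumers pay 33, suppliers receive 3, q = 104. (Wedge: pb − ps = 30.)
Burden on consumers: 10; on suppliers: 20. (They sum to 30.)
The less price-elastic side of the market bears the larger share of a per-unit tax.

Consumers bear 10 per ride; suppliers bear 20 per ride.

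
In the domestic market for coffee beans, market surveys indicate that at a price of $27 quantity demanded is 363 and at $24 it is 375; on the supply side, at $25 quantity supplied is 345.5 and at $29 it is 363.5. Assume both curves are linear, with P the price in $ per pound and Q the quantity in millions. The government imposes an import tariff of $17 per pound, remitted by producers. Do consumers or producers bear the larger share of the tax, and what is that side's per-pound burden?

Demand slope: (375 − 363)/(24 − 27) = -4, so Qd = 471 − 4P.
Supply slope: (363.5 − 345.5)/(29 − 25) = 4.5, so Qs = 4.5P + 233.
Before the tax: set 471 − 4P = 4.5P + 233 → P* = $28, Q* = 359.
With the tax collected from producers, supply shifts: Qs = 4.5(P − 17) + 233.
New equilibrium: consumers pay $37, producers receive $20, Q = 323. (Wedge: Pb − Ps = 17.)
Per-pound burden: consumers $9, producers $8.
Consumers take the larger share because demand is less price-elastic here (demand slope 4 vs supply slope 4.5).
The less price-elastic side of the market bears the larger share of a per-unit tax.

Consumers bear the larger share: $9 per pound.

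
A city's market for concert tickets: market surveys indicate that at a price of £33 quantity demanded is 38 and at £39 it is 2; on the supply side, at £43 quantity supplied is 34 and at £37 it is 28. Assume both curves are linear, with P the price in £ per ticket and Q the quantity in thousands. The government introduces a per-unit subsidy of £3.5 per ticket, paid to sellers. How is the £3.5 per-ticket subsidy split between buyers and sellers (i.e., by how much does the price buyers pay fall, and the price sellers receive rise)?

Demand slope: (2 − 38)/(39 − 33) = -6, so Qd = 236 − 6P.
Supply slope: (28 − 34)/(37 − 43) = 1, so Qs = P − 9.
Before the subsidy: set 236 − 6P = P − 9 → P* = £35, Q* = 26.
With a per-unit subsidy paid to sellers, each receives P + 3.5 per unit sold, so supply becomes Qs = (P + 3.5) − 9.
New equilibrium: buyers pay £34.5, sellers receive £38, Q = 29. (Wedge: Pb − Ps = −3.5.)
Gain to buyers: £0.5; to sellers: £3. (They sum to £3.5.)

Buyers gain £0.5 per ticket; sellers gain £3 per ticket.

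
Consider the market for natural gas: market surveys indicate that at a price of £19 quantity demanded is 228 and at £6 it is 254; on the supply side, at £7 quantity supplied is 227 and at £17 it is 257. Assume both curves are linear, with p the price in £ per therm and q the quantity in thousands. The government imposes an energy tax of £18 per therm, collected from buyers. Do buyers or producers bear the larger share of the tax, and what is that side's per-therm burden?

Demand slope: (254 − 228)/(6 − 19) = -2, so qd = 266 − 2p.
Supply slope: (257 − 227)/(17 − 7) = 3, so qs = 3p + 206.
Before the tax: set 266 − 2p = 3p + 206 → p* = £12, q* = 242.
With the tax collected from buyers, demand (in seller-price terms) shifts: qd = 266 − 2(p + 18).
Solving gives q = 220.4 with buyers paying £22.8 and producers receiving £4.8 (the £18 wedge).
Per-therm burden: buyers £10.8, producers £7.2.
Buyers take the larger share because demand is less price-elastic here (demand slope 2 vs supply slope 3).
The less price-elastic side of the market bears the larger share of a per-unit tax.

Buyers bear the larger share: £10.8 per therm.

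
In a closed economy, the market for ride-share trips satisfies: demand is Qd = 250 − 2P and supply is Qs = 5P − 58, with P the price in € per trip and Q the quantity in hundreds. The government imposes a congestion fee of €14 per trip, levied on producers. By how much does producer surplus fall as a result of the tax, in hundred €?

Producer surplus falls by €608 hundred.

Without the tax, 250 − 2P = 5P − 58 gives 7P = 308, so P* = €44 and Q* = 162.
With the tax collected from producers, supply shifts: Qs = 5(P − 14) − 58.
New equilibrium: buyers pay €54, producers receive €40, Q = 142. (Wedge: Pb − Ps = 14.)
ΔPS is the trapezoid between Q = 142 and Q = 162 of height €4: ½ · (162 + 142) · 4 = €608.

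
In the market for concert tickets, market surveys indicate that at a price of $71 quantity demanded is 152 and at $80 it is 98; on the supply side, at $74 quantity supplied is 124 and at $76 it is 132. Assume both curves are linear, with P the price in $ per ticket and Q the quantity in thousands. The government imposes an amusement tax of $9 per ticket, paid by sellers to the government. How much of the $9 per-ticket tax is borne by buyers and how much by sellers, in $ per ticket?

Buyers bear $3.6 per ticket; sellers bear $5.4 per ticket.

Demand slope: (98 − 152)/(80 − 71) = -6, so Qd = 578 − 6P.
Supply slope: (132 − 124)/(76 − 74) = 4, so Qs = 4P − 172.
Before the tax: set 578 − 6P = 4P − 172 → P* = $75, Q* = 128.
With the tax collected from sellers, supply shifts: Qs = 4(P − 9) − 172.
New equilibrium: buyers pay $78.6, sellers receive $69.6, Q = 106.4. (Wedge: Pb − Ps = 9.)
Burden on buyers: $3.6; on sellers: $5.4. (They sum to $9.)
The less price-elastic side of the market bears the larger share of a per-unit tax.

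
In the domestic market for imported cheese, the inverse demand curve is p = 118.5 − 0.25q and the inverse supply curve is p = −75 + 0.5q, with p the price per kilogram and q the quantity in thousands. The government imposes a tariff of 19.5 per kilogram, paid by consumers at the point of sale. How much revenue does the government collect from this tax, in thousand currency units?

Tax revenue = 4524 thousand.

Inverting to q(p) form: qd = 474 − 4p; qs = 2p + 150.
Without the tax, 474 − 4p = 2p + 150 gives 6p = 324, so p* = 54 and q* = 258.
With the tax collected from consumers, demand (in seller-price terms) shifts: qd = 474 − 4(p + 19.5).
New equilibrium: consumers pay 60.5, suppliers receive 41, q = 232. (Wedge: pb − ps = 19.5.)
Revenue = t · Q = 19.5 · 232 = 4524.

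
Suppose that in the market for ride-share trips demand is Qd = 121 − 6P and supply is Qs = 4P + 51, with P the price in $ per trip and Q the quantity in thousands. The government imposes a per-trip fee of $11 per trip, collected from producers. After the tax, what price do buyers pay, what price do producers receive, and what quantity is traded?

Without the tax, 121 − 6P = 4P + 51 gives 10P = 70, so P* = $7 and Q* = 79.
With the tax collected from producers, supply shifts: Qs = 4(P − 11) + 51.
New equilibrium: buyers pay $11.4, producers receive $0.4, Q = 52.6. (Wedge: Pb − Ps = 11.)
The less price-elastic side of the market bears the larger share of a per-unit tax.

Buyers pay $11.4; producers receive $0.4; quantity = 52.6.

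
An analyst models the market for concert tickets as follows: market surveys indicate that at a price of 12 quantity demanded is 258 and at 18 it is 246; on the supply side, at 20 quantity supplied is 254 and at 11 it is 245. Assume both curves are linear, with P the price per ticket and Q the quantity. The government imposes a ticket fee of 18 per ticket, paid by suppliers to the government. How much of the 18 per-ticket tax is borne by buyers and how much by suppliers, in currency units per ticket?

Buyers bear 6 per ticket; suppliers bear 12 per ticket.

Demand slope: (246 − 258)/(18 − 12) = -2, so Qd = 282 − 2P.
Supply slope: (245 − 254)/(11 − 20) = 1, so Qs = P + 234.
Without the tax, 282 − 2P = P + 234 gives 3P = 48, so P* = 16 and Q* = 250.
With the tax collected from suppliers, supply shifts: Qs = (P − 18) + 234.
New equilibrium: buyers pay 22, suppliers receive 4, Q = 238. (Wedge: Pb − Ps = 18.)
Burden on buyers: 6; on suppliers: 12. (They sum to 18.)
The less price-elastic side of the market bears the larger share of a per-unit tax.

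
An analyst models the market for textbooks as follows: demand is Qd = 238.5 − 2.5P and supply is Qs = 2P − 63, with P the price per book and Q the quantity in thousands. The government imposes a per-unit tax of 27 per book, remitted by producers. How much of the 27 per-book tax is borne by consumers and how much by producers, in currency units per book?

Without the tax, 238.5 − 2.5P = 2P − 63 gives 4.5P = 301.5, so P* = 67 and Q* = 71.
With the tax collected from producers, supply shifts: Qs = 2(P − 27) − 63.
Solving gives Q = 41 with consumers paying 79 and producers receiving 52 (the 27 wedge).
Burden on consumers: 12; on producers: 15. (They sum to 27.)
The less price-elastic side of the market bears the larger share of a per-unit tax.

Consumers bear 12 per book; producers bear 15 per book.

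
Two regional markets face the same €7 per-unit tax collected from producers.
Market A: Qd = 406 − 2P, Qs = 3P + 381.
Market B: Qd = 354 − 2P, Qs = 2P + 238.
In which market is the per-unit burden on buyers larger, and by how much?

Market A: pre-tax P* = €5, Q* = 396; post-tax Q = 387.6; per-unit burden on buyers = €4.2.
Market B: pre-tax P* = €29, Q* = 296; post-tax Q = 289; per-unit burden on buyers = €3.5.
Difference: €4.2 vs €3.5 → market A is larger by €0.7.

Market A, by €0.7.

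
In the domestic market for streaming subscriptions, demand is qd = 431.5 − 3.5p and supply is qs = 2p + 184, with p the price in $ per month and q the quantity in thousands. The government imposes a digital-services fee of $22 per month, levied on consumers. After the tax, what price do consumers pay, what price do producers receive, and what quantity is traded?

Consumers pay $53; producers receive $31; quantity = 246.

Before the tax: set 431.5 − 3.5p = 2p + 184 → p* = $45, q* = 274.
With the tax collected from consumers, demand (in seller-price terms) shifts: qd = 431.5 − 3.5(p + 22).
Solving gives q = 246 with consumers paying $53 and producers receiving $31 (the $22 wedge).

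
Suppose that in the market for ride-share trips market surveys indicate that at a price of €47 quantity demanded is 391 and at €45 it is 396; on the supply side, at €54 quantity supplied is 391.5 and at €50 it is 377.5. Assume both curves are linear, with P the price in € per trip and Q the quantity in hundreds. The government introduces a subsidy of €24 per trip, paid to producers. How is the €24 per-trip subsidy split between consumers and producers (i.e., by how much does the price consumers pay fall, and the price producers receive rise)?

Demand slope: (396 − 391)/(45 − 47) = -2.5, so Qd = 508.5 − 2.5P.
Supply slope: (377.5 − 391.5)/(50 − 54) = 3.5, so Qs = 3.5P + 202.5.
Before the subsidy: set 508.5 − 2.5P = 3.5P + 202.5 → P* = €51, Q* = 381.
With a per-unit subsidy paid to producers, each receives P + 24 per unit sold, so supply becomes Qs = 3.5(P + 24) + 202.5.
Solving gives Q = 416 with consumers paying €37 and producers receiving €61 (the €24 wedge).
Gain to consumers: €14; to producers: €10. (They sum to €24.)

Consumers gain €14 per trip; producers gain €10 per trip.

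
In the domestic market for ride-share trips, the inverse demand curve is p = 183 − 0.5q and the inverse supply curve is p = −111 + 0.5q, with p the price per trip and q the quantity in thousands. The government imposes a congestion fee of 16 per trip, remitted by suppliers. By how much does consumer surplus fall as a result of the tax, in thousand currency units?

Consumer surplus falls by 2288 thousand.

Rewrite in direct form: qd = 366 − 2p and qs = 2p + 222.
Before the tax: set 366 − 2p = 2p + 222 → p* = 36, q* = 294.
With the tax collected from suppliers, supply shifts: qs = 2(p − 16) + 222.
New equilibrium: buyers pay 44, suppliers receive 28, q = 278. (Wedge: pb − ps = 16.)
ΔCS is the trapezoid between Q = 278 and Q = 294 of height 8: ½ · (294 + 278) · 8 = 2288.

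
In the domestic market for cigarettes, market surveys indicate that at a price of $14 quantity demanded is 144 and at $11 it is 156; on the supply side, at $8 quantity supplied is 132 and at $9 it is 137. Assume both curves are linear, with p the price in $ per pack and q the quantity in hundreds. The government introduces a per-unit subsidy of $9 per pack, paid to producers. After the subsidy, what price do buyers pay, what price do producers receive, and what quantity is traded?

Buyers pay $7; producers receive $16; quantity = 172.

Demand slope: (156 − 144)/(11 − 14) = -4, so qd = 200 − 4p.
Supply slope: (137 − 132)/(9 − 8) = 5, so qs = 5p + 92.
Before the subsidy: set 200 − 4p = 5p + 92 → p* = $12, q* = 152.
With a per-unit subsidy paid to producers, each receives p + 9 per unit sold, so supply becomes qs = 5(p + 9) + 92.
New equilibrium: buyers pay $7, producers receive $16, q = 172. (Wedge: pb − ps = −9.)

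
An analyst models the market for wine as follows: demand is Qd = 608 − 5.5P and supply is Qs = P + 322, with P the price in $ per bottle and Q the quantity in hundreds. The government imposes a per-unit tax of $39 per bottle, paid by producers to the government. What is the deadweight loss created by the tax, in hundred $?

Deadweight loss = $643.5 hundred.

Without the tax, 608 − 5.5P = P + 322 gives 6.5P = 286, so P* = $44 and Q* = 366.
With the tax collected from producers, supply shifts: Qs = (P − 39) + 322.
Solving gives Q = 333 with consumers paying $50 and producers receiving $11 (the $39 wedge).
Quantity falls by |ΔQ| = |366 − 333| = 33.
DWL = ½ · t · |ΔQ| = ½ · 39 · 33 = $643.5.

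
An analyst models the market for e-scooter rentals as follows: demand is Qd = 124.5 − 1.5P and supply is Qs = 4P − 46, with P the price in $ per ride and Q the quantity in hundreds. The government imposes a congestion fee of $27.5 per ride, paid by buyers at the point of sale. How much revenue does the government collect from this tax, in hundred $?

Without the tax, 124.5 − 1.5P = 4P − 46 gives 5.5P = 170.5, so P* = $31 and Q* = 78.
With the tax collected from buyers, demand (in seller-price terms) shifts: Qd = 124.5 − 1.5(P + 27.5).
New equilibrium: buyers pay $51, sellers receive $23.5, Q = 48. (Wedge: Pb − Ps = 27.5.)
Revenue = t · Q = 27.5 · 48 = $1320.

Tax revenue = $1320 hundred.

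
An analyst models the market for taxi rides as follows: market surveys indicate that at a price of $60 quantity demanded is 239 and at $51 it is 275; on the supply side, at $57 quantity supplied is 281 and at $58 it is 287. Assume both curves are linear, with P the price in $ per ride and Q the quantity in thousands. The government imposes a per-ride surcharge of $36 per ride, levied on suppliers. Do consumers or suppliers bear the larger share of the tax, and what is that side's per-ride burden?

Demand slope: (275 − 239)/(51 − 60) = -4, so Qd = 479 − 4P.
Supply slope: (287 − 281)/(58 − 57) = 6, so Qs = 6P − 61.
Before the tax: set 479 − 4P = 6P − 61 → P* = $54, Q* = 263.
With the tax collected from suppliers, supply shifts: Qs = 6(P − 36) − 61.
New equilibrium: consumers pay $75.6, suppliers receive $39.6, Q = 176.6. (Wedge: Pb − Ps = 36.)
Per-ride burden: consumers $21.6, suppliers $14.4.
Consumers take the larger share because demand is less price-elastic here (demand slope 4 vs supply slope 6).

Consumers bear the larger share: $21.6 per ride.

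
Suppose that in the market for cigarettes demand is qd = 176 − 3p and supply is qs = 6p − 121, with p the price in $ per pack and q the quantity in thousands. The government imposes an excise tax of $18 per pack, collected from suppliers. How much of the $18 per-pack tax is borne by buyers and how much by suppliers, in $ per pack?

Buyers bear $12 per pack; suppliers bear $6 per pack.

Without the tax, 176 − 3p = 6p − 121 gives 9p = 297, so p* = $33 and q* = 77.
With the tax collected from suppliers, supply shifts: qs = 6(p − 18) − 121.
Solving gives q = 41 with buyers paying $45 and suppliers receiving $27 (the $18 wedge).
Burden on buyers: $12; on suppliers: $6. (They sum to $18.)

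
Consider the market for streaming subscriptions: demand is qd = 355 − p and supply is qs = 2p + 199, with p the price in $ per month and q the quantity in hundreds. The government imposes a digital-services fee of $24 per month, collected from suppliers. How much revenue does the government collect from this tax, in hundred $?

Without the tax, 355 − p = 2p + 199 gives 3p = 156, so p* = $52 and q* = 303.
With the tax collected from suppliers, supply shifts: qs = 2(p − 24) + 199.
New equilibrium: buyers pay $68, suppliers receive $44, q = 287. (Wedge: pb − ps = 24.)
Revenue = t · Q = 24 · 287 = $6888.

Tax revenue = $6888 hundred.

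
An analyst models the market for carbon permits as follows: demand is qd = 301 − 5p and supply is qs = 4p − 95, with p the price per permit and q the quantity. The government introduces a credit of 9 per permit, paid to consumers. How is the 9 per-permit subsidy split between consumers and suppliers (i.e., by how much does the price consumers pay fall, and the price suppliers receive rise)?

Consumers gain 4 per permit; suppliers gain 5 per permit.

Without the subsidy, 301 − 5p = 4p − 95 gives 9p = 396, so p* = 44 and q* = 81.
With a per-unit subsidy paid to consumers, each effectively pays p − 9, so demand becomes qd = 301 − 5(p − 9).
New equilibrium: consumers pay 40, suppliers receive 49, q = 101. (Wedge: pb − ps = −9.)
Gain to consumers: 4; to suppliers: 5. (They sum to 9.)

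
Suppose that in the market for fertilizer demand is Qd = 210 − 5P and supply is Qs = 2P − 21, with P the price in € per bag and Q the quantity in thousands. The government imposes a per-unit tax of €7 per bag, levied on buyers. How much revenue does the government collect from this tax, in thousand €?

Before the tax: set 210 − 5P = 2P − 21 → P* = €33, Q* = 45.
With the tax collected from buyers, demand (in seller-price terms) shifts: Qd = 210 − 5(P + 7).
New equilibrium: buyers pay €35, suppliers receive €28, Q = 35. (Wedge: Pb − Ps = 7.)
Revenue = t · Q = 7 · 35 = €245.

Tax revenue = €245 thousand.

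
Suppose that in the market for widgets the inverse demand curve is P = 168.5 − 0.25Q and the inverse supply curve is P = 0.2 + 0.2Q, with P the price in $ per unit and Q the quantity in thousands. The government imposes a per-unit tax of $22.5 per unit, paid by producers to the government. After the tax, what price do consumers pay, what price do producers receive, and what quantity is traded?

Rewrite in direct form: Qd = 674 − 4P and Qs = 5P − 1.
Before the tax: set 674 − 4P = 5P − 1 → P* = $75, Q* = 374.
With the tax collected from producers, supply shifts: Qs = 5(P − 22.5) − 1.
Solving gives Q = 324 with consumers paying $87.5 and producers receiving $65 (the $22.5 wedge).
The less price-elastic side of the market bears the larger share of a per-unit tax.

Consumers pay $87.5; producers receive $65; quantity = 324.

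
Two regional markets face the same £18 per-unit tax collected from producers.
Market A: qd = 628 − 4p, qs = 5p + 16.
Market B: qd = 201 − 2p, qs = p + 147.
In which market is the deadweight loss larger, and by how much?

Market A, by £252.

Market A: pre-tax p* = £68, q* = 356; post-tax q = 316; deadweight loss = £360.
Market B: pre-tax p* = £18, q* = 165; post-tax q = 153; deadweight loss = £108.
Difference: £360 vs £108 → market A is larger by £252.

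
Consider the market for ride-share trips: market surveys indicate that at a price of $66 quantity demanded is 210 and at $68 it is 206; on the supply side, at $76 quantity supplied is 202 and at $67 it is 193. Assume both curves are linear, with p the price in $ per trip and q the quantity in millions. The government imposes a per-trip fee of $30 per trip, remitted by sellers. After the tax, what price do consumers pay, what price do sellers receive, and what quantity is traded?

Consumers pay $82; sellers receive $52; quantity = 178.

Demand slope: (206 − 210)/(68 − 66) = -2, so qd = 342 − 2p.
Supply slope: (193 − 202)/(67 − 76) = 1, so qs = p + 126.
Before the tax: set 342 − 2p = p + 126 → p* = $72, q* = 198.
With the tax collected from sellers, supply shifts: qs = (p − 30) + 126.
New equilibrium: consumers pay $82, sellers receive $52, q = 178. (Wedge: pb − ps = 30.)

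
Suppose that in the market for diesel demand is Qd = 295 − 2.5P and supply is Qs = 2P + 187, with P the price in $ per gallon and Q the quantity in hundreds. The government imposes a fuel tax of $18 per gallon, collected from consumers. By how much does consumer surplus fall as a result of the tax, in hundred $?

Consumer surplus falls by $1800 hundred.

Without the tax, 295 − 2.5P = 2P + 187 gives 4.5P = 108, so P* = $24 and Q* = 235.
With the tax collected from consumers, demand (in seller-price terms) shifts: Qd = 295 − 2.5(P + 18).
Solving gives Q = 215 with consumers paying $32 and suppliers receiving $14 (the $18 wedge).
ΔCS is the trapezoid between Q = 215 and Q = 235 of height $8: ½ · (235 + 215) · 8 = $1800.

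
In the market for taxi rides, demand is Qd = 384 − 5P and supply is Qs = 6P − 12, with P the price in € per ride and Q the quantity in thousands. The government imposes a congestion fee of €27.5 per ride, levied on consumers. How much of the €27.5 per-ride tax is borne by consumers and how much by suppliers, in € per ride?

Without the tax, 384 − 5P = 6P − 12 gives 11P = 396, so P* = €36 and Q* = 204.
With the tax collected from consumers, demand (in seller-price terms) shifts: Qd = 384 − 5(P + 27.5).
Solving gives Q = 129 with consumers paying €51 and suppliers receiving €23.5 (the €27.5 wedge).
Burden on consumers: €15; on suppliers: €12.5. (They sum to €27.5.)
The less price-elastic side of the market bears the larger share of a per-unit tax.

Consumers bear €15 per ride; suppliers bear €12.5 per ride.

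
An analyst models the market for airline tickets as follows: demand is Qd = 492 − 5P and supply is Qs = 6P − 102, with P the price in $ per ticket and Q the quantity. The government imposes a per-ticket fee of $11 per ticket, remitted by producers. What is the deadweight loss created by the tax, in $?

Before the tax: set 492 − 5P = 6P − 102 → P* = $54, Q* = 222.
With the tax collected from producers, supply shifts: Qs = 6(P − 11) − 102.
Solving gives Q = 192 with buyers paying $60 and producers receiving $49 (the $11 wedge).
Quantity falls by |ΔQ| = |222 − 192| = 30.
DWL = ½ · t · |ΔQ| = ½ · 11 · 30 = $165.

Deadweight loss = $165.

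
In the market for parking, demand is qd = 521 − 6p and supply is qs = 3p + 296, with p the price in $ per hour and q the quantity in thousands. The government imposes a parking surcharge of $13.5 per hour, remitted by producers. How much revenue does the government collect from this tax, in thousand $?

Without the tax, 521 − 6p = 3p + 296 gives 9p = 225, so p* = $25 and q* = 371.
With the tax collected from producers, supply shifts: qs = 3(p − 13.5) + 296.
Solving gives q = 344 with buyers paying $29.5 and producers receiving $16 (the $13.5 wedge).
Revenue = t · Q = 13.5 · 344 = $4644.

Tax revenue = $4644 thousand.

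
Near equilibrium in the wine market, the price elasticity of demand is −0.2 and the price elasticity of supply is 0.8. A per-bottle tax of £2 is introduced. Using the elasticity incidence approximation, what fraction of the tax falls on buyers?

Incidence ratio: buyers' share ≈ εs / (εs + |εd|) = 0.8 / (0.8 + 0.2) = 0.8.
Supply is the more elastic side, so buyers bear the larger share.

Buyers' share ≈ 0.8.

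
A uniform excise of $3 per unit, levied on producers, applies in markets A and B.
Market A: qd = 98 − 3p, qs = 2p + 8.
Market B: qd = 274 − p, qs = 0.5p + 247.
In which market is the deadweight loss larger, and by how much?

Market A, by $3.9.

Market A: pre-tax p* = $18, q* = 44; post-tax q = 40.4; deadweight loss = $5.4.
Market B: pre-tax p* = $18, q* = 256; post-tax q = 255; deadweight loss = $1.5.
Difference: $5.4 vs $1.5 → market A is larger by $3.9.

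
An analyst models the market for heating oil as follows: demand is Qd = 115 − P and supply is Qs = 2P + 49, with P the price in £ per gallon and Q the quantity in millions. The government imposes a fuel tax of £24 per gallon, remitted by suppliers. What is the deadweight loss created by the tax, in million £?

Deadweight loss = £192 million.

Before the tax: set 115 − P = 2P + 49 → P* = £22, Q* = 93.
With the tax collected from suppliers, supply shifts: Qs = 2(P − 24) + 49.
Solving gives Q = 77 with consumers paying £38 and suppliers receiving £14 (the £24 wedge).
Quantity falls by |ΔQ| = |93 − 77| = 16.
DWL = ½ · t · |ΔQ| = ½ · 24 · 16 = £192.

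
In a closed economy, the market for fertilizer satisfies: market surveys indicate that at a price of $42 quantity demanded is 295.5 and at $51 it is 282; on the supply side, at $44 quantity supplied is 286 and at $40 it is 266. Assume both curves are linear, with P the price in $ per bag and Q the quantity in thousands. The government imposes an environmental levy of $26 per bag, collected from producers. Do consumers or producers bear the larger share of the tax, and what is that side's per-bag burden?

Demand slope: (282 − 295.5)/(51 − 42) = -1.5, so Qd = 358.5 − 1.5P.
Supply slope: (266 − 286)/(40 − 44) = 5, so Qs = 5P + 66.
Without the tax, 358.5 − 1.5P = 5P + 66 gives 6.5P = 292.5, so P* = $45 and Q* = 291.
With the tax collected from producers, supply shifts: Qs = 5(P − 26) + 66.
Solving gives Q = 261 with consumers paying $65 and producers receiving $39 (the $26 wedge).
Per-bag burden: consumers $20, producers $6.
Consumers take the larger share because demand is less price-elastic here (demand slope 1.5 vs supply slope 5).
The less price-elastic side of the market bears the larger share of a per-unit tax.

Consumers bear the larger share: $20 per bag.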